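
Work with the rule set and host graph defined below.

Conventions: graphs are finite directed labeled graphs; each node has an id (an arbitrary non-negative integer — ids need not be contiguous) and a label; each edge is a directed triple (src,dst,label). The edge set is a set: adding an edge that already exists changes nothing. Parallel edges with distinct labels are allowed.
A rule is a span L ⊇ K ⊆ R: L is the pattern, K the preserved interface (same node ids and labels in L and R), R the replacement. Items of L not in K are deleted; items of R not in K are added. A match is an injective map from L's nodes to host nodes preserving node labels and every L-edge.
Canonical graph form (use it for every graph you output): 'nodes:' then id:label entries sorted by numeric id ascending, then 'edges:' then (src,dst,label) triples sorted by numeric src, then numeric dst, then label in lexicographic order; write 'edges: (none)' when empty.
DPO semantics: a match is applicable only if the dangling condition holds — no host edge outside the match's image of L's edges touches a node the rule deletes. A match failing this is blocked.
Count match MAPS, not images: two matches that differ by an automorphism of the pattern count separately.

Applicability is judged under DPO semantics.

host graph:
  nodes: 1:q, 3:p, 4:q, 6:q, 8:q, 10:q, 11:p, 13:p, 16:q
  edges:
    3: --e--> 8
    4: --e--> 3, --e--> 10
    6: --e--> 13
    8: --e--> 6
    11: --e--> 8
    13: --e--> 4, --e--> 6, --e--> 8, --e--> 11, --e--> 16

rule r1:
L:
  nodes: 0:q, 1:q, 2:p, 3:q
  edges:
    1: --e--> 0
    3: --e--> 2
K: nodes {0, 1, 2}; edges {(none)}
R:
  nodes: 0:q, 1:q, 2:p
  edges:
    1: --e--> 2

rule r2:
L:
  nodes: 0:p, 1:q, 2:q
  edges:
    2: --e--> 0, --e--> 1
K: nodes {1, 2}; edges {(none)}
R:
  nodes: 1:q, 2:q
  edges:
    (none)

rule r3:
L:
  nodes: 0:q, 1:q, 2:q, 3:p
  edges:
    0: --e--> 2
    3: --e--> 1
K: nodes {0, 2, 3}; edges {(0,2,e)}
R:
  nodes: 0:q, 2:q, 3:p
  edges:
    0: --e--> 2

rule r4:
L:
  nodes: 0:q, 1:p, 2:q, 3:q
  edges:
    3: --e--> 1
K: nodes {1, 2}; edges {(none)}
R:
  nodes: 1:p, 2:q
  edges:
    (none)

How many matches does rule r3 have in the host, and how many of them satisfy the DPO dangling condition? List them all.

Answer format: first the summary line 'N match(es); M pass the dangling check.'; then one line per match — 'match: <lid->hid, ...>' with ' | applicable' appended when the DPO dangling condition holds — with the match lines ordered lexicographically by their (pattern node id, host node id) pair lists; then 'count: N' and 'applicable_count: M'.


7 match(es); 2 pass the dangling check.
match: 0->4, 1->6, 2->10, 3->13
match: 0->4, 1->8, 2->10, 3->3
match: 0->4, 1->8, 2->10, 3->11
match: 0->4, 1->8, 2->10, 3->13
match: 0->4, 1->16, 2->10, 3->13 | applicable
match: 0->8, 1->4, 2->6, 3->13
match: 0->8, 1->16, 2->6, 3->13 | applicable
count: 7
applicable_count: 2


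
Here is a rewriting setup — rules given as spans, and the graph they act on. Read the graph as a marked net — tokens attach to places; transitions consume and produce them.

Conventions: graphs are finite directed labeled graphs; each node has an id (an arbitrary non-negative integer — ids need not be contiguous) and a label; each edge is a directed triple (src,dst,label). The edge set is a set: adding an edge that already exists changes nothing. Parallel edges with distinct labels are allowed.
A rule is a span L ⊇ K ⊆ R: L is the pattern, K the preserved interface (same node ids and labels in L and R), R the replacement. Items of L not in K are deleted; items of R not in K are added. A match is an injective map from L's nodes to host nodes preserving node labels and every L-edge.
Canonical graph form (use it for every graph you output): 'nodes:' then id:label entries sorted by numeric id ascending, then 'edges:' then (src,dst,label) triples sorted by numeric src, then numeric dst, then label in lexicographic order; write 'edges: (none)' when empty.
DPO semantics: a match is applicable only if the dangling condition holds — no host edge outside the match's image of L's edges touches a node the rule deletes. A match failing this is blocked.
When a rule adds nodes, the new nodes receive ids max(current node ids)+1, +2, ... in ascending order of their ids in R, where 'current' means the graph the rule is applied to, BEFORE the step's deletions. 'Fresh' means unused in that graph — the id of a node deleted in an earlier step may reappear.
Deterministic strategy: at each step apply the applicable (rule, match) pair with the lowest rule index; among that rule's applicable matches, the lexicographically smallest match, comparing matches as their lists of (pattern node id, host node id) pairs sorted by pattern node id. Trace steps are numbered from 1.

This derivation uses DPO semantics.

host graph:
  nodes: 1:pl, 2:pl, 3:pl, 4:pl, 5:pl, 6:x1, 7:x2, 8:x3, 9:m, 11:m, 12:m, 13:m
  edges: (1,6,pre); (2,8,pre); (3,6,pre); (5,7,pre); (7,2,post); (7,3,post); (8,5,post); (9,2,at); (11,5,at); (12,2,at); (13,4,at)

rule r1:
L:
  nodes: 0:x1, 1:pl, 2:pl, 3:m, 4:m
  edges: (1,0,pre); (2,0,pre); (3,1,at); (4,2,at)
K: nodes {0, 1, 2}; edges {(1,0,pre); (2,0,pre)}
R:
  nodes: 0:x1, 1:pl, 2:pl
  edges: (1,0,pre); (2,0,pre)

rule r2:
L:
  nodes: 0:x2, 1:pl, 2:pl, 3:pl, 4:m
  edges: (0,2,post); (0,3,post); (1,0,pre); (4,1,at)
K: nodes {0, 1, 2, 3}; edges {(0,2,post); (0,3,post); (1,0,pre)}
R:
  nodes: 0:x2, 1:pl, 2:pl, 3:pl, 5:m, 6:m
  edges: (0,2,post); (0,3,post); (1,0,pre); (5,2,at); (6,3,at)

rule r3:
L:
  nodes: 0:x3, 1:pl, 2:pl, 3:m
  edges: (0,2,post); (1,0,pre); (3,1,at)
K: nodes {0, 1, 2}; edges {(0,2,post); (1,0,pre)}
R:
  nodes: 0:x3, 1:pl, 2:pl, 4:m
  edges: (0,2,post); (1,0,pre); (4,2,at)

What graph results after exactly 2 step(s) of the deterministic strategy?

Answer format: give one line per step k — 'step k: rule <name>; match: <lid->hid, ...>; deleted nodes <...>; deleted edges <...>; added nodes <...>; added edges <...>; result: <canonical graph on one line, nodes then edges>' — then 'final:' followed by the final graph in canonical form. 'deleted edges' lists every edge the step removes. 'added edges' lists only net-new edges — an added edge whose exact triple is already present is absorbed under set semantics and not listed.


step 1: rule r2; match: 0->7, 1->5, 2->2, 3->3, 4->11; deleted nodes 11; deleted edges (11,5,at); added nodes 14, 15; added edges (14,2,at); (15,3,at); result: nodes: 1:pl, 2:pl, 3:pl, 4:pl, 5:pl, 6:x1, 7:x2, 8:x3, 9:m, 12:m, 13:m, 14:m, 15:m edges: (1,6,pre); (2,8,pre); (3,6,pre); (5,7,pre); (7,2,post); (7,3,post); (8,5,post); (9,2,at); (12,2,at); (13,4,at); (14,2,at); (15,3,at)
step 2: rule r3; match: 0->8, 1->2, 2->5, 3->9; deleted nodes 9; deleted edges (9,2,at); added nodes 16; added edges (16,5,at); result: nodes: 1:pl, 2:pl, 3:pl, 4:pl, 5:pl, 6:x1, 7:x2, 8:x3, 12:m, 13:m, 14:m, 15:m, 16:m edges: (1,6,pre); (2,8,pre); (3,6,pre); (5,7,pre); (7,2,post); (7,3,post); (8,5,post); (12,2,at); (13,4,at); (14,2,at); (15,3,at); (16,5,at)
final:
nodes: 1:pl, 2:pl, 3:pl, 4:pl, 5:pl, 6:x1, 7:x2, 8:x3, 12:m, 13:m, 14:m, 15:m, 16:m
edges: (1,6,pre); (2,8,pre); (3,6,pre); (5,7,pre); (7,2,post); (7,3,post); (8,5,post); (12,2,at); (13,4,at); (14,2,at); (15,3,at); (16,5,at)


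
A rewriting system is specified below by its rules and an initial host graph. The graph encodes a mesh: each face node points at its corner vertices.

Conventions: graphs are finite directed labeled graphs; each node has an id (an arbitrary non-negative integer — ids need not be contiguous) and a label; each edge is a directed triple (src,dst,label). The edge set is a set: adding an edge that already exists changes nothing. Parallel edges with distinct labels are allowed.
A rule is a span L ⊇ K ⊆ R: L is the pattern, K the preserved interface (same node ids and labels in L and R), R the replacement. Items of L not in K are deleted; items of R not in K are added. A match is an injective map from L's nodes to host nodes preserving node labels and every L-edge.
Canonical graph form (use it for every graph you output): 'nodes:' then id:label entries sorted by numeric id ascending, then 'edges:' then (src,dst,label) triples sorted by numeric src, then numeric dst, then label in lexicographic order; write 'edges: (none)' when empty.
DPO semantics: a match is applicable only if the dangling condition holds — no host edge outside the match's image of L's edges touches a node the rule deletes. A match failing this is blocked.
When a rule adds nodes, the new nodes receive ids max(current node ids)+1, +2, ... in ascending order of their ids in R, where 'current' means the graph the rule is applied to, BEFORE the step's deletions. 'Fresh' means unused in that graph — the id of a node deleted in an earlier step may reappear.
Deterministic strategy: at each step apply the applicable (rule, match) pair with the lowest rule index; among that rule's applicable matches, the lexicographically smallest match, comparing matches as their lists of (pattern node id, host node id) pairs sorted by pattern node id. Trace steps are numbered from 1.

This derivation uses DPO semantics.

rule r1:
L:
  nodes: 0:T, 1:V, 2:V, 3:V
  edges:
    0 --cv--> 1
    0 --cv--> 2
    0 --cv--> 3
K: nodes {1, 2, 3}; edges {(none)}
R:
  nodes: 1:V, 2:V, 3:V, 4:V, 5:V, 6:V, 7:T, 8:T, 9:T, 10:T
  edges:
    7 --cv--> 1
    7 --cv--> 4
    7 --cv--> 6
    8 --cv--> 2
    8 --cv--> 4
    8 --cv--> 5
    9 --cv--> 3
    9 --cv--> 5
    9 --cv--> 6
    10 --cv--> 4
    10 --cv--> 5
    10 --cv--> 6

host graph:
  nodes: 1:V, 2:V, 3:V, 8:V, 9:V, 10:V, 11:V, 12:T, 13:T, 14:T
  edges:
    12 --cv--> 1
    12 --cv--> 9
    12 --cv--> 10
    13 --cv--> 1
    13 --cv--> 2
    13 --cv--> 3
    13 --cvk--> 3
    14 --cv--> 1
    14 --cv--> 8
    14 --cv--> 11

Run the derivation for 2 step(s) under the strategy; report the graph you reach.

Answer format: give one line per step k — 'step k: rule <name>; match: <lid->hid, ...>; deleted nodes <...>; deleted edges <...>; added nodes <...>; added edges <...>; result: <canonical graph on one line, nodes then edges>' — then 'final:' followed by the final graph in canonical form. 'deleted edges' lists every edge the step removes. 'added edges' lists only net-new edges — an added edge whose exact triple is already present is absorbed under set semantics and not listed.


step 1: rule r1; match: 0->12, 1->1, 2->9, 3->10; deleted nodes 12; deleted edges (12,1,cv); (12,9,cv); (12,10,cv); added nodes 15, 16, 17, 18, 19, 20, 21; added edges (18,1,cv); (18,15,cv); (18,17,cv); (19,9,cv); (19,15,cv); (19,16,cv); (20,10,cv); (20,16,cv); (20,17,cv); (21,15,cv); (21,16,cv); (21,17,cv); result: nodes: 1:V, 2:V, 3:V, 8:V, 9:V, 10:V, 11:V, 13:T, 14:T, 15:V, 16:V, 17:V, 18:T, 19:T, 20:T, 21:T edges: (13,1,cv); (13,2,cv); (13,3,cv); (13,3,cvk); (14,1,cv); (14,8,cv); (14,11,cv); (18,1,cv); (18,15,cv); (18,17,cv); (19,9,cv); (19,15,cv); (19,16,cv); (20,10,cv); (20,16,cv); (20,17,cv); (21,15,cv); (21,16,cv); (21,17,cv)
step 2: rule r1; match: 0->14, 1->1, 2->8, 3->11; deleted nodes 14; deleted edges (14,1,cv); (14,8,cv); (14,11,cv); added nodes 22, 23, 24, 25, 26, 27, 28; added edges (25,1,cv); (25,22,cv); (25,24,cv); (26,8,cv); (26,22,cv); (26,23,cv); (27,11,cv); (27,23,cv); (27,24,cv); (28,22,cv); (28,23,cv); (28,24,cv); result: nodes: 1:V, 2:V, 3:V, 8:V, 9:V, 10:V, 11:V, 13:T, 15:V, 16:V, 17:V, 18:T, 19:T, 20:T, 21:T, 22:V, 23:V, 24:V, 25:T, 26:T, 27:T, 28:T edges: (13,1,cv); (13,2,cv); (13,3,cv); (13,3,cvk); (18,1,cv); (18,15,cv); (18,17,cv); (19,9,cv); (19,15,cv); (19,16,cv); (20,10,cv); (20,16,cv); (20,17,cv); (21,15,cv); (21,16,cv); (21,17,cv); (25,1,cv); (25,22,cv); (25,24,cv); (26,8,cv); (26,22,cv); (26,23,cv); (27,11,cv); (27,23,cv); (27,24,cv); (28,22,cv); (28,23,cv); (28,24,cv)
final:
nodes: 1:V, 2:V, 3:V, 8:V, 9:V, 10:V, 11:V, 13:T, 15:V, 16:V, 17:V, 18:T, 19:T, 20:T, 21:T, 22:V, 23:V, 24:V, 25:T, 26:T, 27:T, 28:T
edges: (13,1,cv); (13,2,cv); (13,3,cv); (13,3,cvk); (18,1,cv); (18,15,cv); (18,17,cv); (19,9,cv); (19,15,cv); (19,16,cv); (20,10,cv); (20,16,cv); (20,17,cv); (21,15,cv); (21,16,cv); (21,17,cv); (25,1,cv); (25,22,cv); (25,24,cv); (26,8,cv); (26,22,cv); (26,23,cv); (27,11,cv); (27,23,cv); (27,24,cv); (28,22,cv); (28,23,cv); (28,24,cv)


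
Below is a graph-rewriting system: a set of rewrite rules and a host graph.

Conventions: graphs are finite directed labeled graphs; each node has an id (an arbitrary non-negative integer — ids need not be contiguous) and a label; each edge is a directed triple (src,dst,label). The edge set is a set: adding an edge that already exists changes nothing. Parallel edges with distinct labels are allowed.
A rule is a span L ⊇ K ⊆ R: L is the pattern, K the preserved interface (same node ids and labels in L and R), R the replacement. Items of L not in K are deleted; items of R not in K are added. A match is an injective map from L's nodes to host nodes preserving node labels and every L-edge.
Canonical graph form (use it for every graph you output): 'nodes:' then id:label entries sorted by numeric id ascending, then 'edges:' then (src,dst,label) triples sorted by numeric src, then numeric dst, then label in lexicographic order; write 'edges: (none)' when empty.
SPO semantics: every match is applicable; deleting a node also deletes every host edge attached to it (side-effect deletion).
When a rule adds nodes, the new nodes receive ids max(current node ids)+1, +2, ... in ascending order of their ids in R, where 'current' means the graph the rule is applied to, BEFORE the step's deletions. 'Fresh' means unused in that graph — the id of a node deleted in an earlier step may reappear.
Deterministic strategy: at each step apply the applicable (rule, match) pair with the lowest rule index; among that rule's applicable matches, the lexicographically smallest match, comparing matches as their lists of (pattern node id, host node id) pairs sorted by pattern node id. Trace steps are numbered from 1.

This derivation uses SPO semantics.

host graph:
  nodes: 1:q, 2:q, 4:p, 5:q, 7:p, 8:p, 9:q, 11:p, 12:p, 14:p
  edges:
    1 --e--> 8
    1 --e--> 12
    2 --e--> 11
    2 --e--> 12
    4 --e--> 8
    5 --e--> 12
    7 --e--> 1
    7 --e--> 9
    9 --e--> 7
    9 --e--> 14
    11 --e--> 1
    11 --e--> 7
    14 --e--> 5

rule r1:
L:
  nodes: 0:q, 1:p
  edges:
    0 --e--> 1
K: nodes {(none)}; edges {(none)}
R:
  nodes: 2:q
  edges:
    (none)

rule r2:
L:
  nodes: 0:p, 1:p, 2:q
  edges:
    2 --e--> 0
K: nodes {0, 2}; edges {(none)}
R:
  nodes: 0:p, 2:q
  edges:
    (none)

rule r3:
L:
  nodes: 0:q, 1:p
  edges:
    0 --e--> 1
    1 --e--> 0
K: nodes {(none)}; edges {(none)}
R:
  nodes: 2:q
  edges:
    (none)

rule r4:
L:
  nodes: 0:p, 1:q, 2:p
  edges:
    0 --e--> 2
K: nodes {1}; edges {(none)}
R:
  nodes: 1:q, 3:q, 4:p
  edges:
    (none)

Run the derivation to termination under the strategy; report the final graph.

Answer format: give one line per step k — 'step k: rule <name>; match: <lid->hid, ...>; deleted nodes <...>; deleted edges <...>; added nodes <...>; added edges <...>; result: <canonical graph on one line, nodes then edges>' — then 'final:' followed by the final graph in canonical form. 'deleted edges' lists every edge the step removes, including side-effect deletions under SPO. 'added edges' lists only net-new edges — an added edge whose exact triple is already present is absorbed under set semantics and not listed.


step 1: rule r1; match: 0->1, 1->8; deleted nodes 1, 8; deleted edges (1,8,e); (1,12,e); (4,8,e); (7,1,e); (11,1,e); added nodes 15; added edges (none); result: nodes: 2:q, 4:p, 5:q, 7:p, 9:q, 11:p, 12:p, 14:p, 15:q edges: (2,11,e); (2,12,e); (5,12,e); (7,9,e); (9,7,e); (9,14,e); (11,7,e); (14,5,e)
step 2: rule r1; match: 0->2, 1->11; deleted nodes 2, 11; deleted edges (2,11,e); (2,12,e); (11,7,e); added nodes 16; added edges (none); result: nodes: 4:p, 5:q, 7:p, 9:q, 12:p, 14:p, 15:q, 16:q edges: (5,12,e); (7,9,e); (9,7,e); (9,14,e); (14,5,e)
step 3: rule r1; match: 0->5, 1->12; deleted nodes 5, 12; deleted edges (5,12,e); (14,5,e); added nodes 17; added edges (none); result: nodes: 4:p, 7:p, 9:q, 14:p, 15:q, 16:q, 17:q edges: (7,9,e); (9,7,e); (9,14,e)
step 4: rule r1; match: 0->9, 1->7; deleted nodes 7, 9; deleted edges (7,9,e); (9,7,e); (9,14,e); added nodes 18; added edges (none); result: nodes: 4:p, 14:p, 15:q, 16:q, 17:q, 18:q edges: (none)
final:
nodes: 4:p, 14:p, 15:q, 16:q, 17:q, 18:q
edges: (none)


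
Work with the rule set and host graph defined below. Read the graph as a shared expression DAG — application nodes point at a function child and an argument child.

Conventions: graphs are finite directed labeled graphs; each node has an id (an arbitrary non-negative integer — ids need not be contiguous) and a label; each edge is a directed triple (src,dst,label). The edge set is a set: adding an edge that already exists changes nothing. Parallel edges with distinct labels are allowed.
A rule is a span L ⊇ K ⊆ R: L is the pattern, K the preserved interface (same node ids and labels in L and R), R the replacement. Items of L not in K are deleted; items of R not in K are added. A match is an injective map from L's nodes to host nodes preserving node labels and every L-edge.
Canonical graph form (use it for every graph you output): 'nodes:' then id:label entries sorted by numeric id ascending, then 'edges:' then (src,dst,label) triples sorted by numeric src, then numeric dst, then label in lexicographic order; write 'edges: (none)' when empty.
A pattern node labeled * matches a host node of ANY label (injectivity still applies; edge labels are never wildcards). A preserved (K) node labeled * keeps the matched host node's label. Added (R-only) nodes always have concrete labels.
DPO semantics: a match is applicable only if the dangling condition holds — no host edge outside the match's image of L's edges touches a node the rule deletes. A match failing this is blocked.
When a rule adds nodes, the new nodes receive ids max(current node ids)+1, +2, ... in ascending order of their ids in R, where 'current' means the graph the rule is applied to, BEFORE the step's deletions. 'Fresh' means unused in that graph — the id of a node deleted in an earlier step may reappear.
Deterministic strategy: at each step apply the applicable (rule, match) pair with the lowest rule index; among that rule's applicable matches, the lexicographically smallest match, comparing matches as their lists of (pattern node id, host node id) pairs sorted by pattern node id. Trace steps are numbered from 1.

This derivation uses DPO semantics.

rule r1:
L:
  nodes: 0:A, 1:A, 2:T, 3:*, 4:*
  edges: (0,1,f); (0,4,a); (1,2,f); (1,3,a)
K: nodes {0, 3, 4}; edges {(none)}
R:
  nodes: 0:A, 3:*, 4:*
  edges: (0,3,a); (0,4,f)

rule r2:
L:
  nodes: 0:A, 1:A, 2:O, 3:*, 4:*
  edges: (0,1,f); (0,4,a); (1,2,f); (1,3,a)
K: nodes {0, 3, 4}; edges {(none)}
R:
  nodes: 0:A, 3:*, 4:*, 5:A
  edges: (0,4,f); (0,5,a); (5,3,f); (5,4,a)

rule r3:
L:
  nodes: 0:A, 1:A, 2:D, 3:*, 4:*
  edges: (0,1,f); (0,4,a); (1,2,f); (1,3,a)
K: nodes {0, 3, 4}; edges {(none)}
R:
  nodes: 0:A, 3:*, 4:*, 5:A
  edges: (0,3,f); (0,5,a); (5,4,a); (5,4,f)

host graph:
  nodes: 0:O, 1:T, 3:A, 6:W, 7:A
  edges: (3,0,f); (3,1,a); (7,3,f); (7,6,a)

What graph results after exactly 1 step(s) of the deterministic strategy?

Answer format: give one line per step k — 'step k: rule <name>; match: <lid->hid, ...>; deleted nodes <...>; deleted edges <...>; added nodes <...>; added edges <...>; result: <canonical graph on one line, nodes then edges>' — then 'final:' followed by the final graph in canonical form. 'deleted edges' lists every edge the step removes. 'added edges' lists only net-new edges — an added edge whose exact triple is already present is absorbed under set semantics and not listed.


step 1: rule r2; match: 0->7, 1->3, 2->0, 3->1, 4->6; deleted nodes 0, 3; deleted edges (3,0,f); (3,1,a); (7,3,f); (7,6,a); added nodes 8; added edges (7,6,f); (7,8,a); (8,1,f); (8,6,a); result: nodes: 1:T, 6:W, 7:A, 8:A edges: (7,6,f); (7,8,a); (8,1,f); (8,6,a)
final:
nodes: 1:T, 6:W, 7:A, 8:A
edges: (7,6,f); (7,8,a); (8,1,f); (8,6,a)


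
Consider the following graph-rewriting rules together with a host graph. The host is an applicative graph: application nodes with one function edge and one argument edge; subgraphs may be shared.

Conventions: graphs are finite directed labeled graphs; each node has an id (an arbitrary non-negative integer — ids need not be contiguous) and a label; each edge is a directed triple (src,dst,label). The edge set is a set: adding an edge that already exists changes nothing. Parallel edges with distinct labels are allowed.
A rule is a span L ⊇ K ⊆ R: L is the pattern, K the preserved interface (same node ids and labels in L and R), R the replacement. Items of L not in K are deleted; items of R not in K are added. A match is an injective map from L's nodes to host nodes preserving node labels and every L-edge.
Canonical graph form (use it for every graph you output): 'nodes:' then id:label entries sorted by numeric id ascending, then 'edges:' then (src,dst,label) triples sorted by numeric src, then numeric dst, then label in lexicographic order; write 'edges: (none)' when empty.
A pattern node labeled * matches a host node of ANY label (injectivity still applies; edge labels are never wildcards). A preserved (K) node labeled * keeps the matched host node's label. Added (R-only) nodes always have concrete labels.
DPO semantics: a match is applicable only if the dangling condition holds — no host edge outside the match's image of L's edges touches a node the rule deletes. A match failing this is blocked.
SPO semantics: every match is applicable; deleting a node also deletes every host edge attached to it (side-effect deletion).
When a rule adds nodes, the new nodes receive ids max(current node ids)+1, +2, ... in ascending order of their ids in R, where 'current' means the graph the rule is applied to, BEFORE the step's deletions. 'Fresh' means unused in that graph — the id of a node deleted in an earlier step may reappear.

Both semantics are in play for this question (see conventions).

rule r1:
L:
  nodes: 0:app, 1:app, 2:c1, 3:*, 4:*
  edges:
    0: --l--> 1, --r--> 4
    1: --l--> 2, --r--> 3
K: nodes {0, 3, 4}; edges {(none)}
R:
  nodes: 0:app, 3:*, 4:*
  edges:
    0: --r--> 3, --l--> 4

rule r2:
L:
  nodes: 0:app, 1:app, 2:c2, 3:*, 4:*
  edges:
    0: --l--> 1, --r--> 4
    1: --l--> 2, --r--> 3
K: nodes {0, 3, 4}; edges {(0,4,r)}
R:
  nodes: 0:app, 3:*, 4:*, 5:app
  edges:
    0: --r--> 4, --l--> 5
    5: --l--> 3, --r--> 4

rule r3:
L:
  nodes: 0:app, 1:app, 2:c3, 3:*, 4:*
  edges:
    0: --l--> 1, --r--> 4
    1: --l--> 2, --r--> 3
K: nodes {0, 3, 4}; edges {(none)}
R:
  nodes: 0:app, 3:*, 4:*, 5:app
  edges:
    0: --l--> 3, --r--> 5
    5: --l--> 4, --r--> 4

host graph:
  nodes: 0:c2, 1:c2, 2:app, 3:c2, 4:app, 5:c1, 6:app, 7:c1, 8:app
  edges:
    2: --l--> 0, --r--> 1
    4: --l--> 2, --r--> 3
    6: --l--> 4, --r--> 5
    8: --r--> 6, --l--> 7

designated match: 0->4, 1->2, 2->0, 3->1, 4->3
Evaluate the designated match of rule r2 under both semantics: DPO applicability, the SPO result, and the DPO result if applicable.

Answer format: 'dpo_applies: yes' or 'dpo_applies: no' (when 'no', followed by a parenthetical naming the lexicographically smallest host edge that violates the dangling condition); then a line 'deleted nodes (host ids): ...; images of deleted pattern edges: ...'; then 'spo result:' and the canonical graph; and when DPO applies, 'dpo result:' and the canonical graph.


dpo_applies: yes
deleted nodes (host ids): 0, 2; images of deleted pattern edges: (2,0,l); (2,1,r); (4,2,l)
spo result:
nodes: 1:c2, 3:c2, 4:app, 5:c1, 6:app, 7:c1, 8:app, 9:app
edges: (4,3,r); (4,9,l); (6,4,l); (6,5,r); (8,6,r); (8,7,l); (9,1,l); (9,3,r)
dpo result:
nodes: 1:c2, 3:c2, 4:app, 5:c1, 6:app, 7:c1, 8:app, 9:app
edges: (4,3,r); (4,9,l); (6,4,l); (6,5,r); (8,6,r); (8,7,l); (9,1,l); (9,3,r)


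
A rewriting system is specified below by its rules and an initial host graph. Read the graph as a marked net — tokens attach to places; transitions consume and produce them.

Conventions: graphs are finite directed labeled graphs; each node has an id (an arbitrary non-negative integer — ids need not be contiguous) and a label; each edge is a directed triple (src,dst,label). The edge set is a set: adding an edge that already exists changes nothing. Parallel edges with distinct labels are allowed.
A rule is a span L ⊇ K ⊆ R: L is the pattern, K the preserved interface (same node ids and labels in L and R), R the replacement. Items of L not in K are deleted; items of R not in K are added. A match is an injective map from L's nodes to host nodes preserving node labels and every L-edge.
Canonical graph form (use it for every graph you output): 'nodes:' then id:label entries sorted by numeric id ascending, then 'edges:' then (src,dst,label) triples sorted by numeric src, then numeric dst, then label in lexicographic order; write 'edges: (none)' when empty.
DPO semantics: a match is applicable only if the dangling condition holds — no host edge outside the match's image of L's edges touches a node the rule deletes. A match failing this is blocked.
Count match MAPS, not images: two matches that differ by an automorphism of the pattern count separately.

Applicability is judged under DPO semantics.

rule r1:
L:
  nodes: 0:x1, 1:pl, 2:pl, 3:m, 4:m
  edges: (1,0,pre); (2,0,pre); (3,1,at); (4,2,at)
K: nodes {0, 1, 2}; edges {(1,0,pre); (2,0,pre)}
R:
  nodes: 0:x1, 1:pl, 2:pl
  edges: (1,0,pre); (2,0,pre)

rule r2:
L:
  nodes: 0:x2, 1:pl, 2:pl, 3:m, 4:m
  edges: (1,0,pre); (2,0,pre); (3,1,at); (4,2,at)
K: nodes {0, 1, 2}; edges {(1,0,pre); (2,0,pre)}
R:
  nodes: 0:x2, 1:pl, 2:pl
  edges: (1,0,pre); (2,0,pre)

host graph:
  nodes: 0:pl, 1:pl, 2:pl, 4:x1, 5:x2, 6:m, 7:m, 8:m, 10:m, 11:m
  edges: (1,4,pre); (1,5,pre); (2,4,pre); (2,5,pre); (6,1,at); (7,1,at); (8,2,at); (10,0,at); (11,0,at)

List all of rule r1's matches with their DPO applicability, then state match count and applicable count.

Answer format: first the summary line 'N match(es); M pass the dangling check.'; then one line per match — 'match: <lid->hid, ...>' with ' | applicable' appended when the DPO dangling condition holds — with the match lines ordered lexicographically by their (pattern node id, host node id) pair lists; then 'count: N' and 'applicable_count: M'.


4 match(es); 4 pass the dangling check.
match: 0->4, 1->1, 2->2, 3->6, 4->8 | applicable
match: 0->4, 1->1, 2->2, 3->7, 4->8 | applicable
match: 0->4, 1->2, 2->1, 3->8, 4->6 | applicable
match: 0->4, 1->2, 2->1, 3->8, 4->7 | applicable
count: 4
applicable_count: 4


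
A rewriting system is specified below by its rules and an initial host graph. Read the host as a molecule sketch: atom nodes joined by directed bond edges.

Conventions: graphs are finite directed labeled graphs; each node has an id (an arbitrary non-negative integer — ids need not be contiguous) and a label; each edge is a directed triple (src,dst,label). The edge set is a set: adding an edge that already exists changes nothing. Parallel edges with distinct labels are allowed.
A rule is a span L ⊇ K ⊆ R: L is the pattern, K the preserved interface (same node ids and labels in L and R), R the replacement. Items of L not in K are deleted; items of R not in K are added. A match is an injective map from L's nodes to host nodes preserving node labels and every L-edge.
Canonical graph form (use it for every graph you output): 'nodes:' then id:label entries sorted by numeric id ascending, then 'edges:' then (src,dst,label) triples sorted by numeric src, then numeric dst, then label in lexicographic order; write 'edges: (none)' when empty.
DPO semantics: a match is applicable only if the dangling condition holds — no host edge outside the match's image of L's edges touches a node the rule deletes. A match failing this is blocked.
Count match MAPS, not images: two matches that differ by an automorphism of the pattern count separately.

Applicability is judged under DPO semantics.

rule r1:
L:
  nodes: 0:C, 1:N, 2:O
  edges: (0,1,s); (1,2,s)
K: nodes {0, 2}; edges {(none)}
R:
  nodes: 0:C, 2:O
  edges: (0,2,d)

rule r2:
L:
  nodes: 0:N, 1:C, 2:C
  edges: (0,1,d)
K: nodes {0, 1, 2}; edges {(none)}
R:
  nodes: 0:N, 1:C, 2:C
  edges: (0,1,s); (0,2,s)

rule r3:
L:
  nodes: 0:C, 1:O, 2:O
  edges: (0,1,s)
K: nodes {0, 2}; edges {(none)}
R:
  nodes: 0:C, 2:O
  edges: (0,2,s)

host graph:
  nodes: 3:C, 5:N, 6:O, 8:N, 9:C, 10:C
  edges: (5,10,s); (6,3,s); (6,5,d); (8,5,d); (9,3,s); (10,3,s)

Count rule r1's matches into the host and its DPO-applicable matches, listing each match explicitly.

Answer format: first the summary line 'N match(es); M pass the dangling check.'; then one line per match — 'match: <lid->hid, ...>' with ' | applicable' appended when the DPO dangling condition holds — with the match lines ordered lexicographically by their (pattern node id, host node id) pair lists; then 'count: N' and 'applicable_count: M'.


0 match(es); 0 pass the dangling check.
count: 0
applicable_count: 0


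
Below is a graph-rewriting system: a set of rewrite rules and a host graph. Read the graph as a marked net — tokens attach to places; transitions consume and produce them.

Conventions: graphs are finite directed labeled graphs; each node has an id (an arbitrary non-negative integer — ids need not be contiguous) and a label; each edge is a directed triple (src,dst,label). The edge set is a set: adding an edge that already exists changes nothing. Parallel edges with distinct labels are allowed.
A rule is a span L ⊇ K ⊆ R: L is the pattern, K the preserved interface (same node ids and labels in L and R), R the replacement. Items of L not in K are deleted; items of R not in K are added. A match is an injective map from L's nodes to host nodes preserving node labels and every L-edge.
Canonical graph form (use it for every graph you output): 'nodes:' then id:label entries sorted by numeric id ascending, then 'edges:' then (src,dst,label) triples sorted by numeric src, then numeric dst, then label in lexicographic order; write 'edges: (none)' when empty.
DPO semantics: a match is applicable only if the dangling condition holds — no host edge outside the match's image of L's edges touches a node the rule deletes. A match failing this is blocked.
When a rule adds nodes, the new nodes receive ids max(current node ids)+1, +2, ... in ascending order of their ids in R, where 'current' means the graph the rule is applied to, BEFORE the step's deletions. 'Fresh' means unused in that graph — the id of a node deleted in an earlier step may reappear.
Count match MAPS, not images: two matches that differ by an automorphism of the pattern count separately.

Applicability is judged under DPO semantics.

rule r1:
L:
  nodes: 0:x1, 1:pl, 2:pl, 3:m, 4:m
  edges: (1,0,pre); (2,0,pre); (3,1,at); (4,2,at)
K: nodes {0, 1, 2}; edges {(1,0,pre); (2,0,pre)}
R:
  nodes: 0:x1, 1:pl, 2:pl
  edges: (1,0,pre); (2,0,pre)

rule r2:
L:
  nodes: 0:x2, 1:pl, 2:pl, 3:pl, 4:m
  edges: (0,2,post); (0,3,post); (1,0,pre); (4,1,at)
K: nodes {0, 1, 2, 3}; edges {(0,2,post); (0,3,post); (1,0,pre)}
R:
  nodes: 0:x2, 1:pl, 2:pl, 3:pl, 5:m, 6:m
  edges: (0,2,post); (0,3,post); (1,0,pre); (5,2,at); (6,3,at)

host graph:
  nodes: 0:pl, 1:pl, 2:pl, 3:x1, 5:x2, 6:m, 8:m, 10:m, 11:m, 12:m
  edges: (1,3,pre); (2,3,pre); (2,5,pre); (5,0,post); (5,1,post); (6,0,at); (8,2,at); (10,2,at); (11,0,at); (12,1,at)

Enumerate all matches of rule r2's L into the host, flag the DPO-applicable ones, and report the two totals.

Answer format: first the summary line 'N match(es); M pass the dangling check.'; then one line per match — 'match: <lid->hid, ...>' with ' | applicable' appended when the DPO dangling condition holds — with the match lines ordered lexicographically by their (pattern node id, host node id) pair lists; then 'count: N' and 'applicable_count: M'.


4 match(es); 4 pass the dangling check.
match: 0->5, 1->2, 2->0, 3->1, 4->8 | applicable
match: 0->5, 1->2, 2->0, 3->1, 4->10 | applicable
match: 0->5, 1->2, 2->1, 3->0, 4->8 | applicable
match: 0->5, 1->2, 2->1, 3->0, 4->10 | applicable
count: 4
applicable_count: 4


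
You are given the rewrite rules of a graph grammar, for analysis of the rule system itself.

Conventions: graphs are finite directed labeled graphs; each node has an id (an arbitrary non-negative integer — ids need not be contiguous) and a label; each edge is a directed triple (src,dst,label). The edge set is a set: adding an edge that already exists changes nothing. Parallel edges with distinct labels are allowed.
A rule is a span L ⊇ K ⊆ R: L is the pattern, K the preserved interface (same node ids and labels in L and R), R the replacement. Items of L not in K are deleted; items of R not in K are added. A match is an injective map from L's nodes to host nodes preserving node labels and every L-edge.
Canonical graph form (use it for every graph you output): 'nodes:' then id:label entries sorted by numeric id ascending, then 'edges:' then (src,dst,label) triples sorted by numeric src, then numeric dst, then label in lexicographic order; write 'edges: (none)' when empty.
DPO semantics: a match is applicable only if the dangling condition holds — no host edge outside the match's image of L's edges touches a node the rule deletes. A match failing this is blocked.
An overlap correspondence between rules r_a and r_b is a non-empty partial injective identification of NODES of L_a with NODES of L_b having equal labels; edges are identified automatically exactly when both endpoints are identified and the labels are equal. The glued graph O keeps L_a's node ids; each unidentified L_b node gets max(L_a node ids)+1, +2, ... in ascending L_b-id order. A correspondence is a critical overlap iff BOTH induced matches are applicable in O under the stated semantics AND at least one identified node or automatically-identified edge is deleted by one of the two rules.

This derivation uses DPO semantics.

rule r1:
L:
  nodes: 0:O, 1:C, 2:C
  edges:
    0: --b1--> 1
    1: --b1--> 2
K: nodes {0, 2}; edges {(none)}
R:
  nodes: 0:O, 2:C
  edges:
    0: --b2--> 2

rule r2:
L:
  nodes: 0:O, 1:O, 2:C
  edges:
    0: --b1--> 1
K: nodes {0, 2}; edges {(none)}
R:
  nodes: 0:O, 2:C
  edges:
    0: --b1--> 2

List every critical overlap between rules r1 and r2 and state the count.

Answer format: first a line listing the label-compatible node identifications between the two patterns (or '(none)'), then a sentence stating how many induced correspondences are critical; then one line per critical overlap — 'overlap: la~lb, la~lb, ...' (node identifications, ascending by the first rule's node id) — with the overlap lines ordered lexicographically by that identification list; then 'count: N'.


label-compatible node identifications between L(r1) and L(r2): 0~0, 0~1, 1~2, 2~2
2 of the induced correspondences are critical overlaps of r1 and r2.
overlap: 0~0, 1~2
overlap: 1~2
count: 2


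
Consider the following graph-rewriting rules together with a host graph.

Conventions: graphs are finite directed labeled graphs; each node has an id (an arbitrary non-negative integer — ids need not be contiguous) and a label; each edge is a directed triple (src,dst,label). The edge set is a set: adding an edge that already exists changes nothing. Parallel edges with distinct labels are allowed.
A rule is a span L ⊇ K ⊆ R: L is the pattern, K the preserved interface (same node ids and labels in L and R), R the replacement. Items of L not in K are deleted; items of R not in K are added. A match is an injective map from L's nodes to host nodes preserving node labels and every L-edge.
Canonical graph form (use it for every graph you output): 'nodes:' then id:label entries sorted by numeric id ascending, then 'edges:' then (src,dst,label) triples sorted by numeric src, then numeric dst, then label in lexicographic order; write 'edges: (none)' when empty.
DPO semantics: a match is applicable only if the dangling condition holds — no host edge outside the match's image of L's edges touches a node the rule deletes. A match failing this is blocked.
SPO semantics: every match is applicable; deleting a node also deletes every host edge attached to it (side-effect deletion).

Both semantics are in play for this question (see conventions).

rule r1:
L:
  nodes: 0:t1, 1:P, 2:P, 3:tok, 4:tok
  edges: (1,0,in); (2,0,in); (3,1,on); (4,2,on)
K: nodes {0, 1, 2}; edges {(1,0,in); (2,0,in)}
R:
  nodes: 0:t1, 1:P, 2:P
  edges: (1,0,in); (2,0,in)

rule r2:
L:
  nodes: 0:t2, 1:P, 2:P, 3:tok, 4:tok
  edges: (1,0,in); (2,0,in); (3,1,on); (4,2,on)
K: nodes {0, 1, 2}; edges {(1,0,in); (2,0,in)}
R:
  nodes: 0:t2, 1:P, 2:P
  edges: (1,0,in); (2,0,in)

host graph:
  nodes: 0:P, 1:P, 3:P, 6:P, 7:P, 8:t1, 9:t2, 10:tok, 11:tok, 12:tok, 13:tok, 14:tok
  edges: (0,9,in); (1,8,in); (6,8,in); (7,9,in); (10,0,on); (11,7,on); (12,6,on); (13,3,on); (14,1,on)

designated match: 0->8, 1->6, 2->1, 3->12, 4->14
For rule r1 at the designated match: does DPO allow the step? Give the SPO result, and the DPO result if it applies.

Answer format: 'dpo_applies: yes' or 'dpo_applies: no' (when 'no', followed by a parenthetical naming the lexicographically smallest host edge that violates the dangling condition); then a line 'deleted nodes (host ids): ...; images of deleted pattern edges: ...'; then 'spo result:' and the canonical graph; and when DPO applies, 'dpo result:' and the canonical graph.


dpo_applies: yes
deleted nodes (host ids): 12, 14; images of deleted pattern edges: (12,6,on); (14,1,on)
spo result:
nodes: 0:P, 1:P, 3:P, 6:P, 7:P, 8:t1, 9:t2, 10:tok, 11:tok, 13:tok
edges: (0,9,in); (1,8,in); (6,8,in); (7,9,in); (10,0,on); (11,7,on); (13,3,on)
dpo result:
nodes: 0:P, 1:P, 3:P, 6:P, 7:P, 8:t1, 9:t2, 10:tok, 11:tok, 13:tok
edges: (0,9,in); (1,8,in); (6,8,in); (7,9,in); (10,0,on); (11,7,on); (13,3,on)


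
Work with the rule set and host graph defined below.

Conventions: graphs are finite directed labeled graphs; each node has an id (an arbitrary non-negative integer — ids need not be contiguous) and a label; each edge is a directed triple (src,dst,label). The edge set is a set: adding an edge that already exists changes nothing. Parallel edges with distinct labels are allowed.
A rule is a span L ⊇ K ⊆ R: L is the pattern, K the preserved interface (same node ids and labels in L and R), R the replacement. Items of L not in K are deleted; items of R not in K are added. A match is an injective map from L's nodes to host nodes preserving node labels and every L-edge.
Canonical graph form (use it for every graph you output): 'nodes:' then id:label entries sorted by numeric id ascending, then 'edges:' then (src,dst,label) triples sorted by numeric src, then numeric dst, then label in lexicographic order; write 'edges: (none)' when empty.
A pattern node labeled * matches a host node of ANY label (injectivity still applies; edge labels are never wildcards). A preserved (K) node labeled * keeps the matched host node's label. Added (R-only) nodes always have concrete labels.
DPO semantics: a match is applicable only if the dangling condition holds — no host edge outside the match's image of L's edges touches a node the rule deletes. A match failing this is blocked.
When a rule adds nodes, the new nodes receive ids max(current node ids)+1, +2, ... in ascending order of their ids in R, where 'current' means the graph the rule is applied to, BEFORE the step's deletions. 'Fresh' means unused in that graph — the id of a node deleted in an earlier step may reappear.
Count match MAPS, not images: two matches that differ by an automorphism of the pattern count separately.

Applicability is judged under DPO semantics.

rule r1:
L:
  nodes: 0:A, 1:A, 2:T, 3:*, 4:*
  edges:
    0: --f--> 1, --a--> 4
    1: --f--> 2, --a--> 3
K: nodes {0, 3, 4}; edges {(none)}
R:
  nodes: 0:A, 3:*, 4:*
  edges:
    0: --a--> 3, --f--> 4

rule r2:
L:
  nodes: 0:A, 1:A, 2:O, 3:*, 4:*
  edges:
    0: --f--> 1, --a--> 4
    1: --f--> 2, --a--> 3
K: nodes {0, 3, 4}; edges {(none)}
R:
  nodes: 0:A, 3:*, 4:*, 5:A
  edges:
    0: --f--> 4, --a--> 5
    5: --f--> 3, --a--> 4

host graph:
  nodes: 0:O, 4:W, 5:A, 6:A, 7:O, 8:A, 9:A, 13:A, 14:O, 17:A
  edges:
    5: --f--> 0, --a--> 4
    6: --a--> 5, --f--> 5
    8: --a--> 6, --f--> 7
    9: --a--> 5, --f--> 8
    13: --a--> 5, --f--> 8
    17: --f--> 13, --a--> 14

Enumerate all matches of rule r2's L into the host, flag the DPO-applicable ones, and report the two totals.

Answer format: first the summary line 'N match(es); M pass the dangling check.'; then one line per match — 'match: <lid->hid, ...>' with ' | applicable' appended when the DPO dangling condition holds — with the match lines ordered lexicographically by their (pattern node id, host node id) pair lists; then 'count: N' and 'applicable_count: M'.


2 match(es); 0 pass the dangling check.
match: 0->9, 1->8, 2->7, 3->6, 4->5
match: 0->13, 1->8, 2->7, 3->6, 4->5
count: 2
applicable_count: 0
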